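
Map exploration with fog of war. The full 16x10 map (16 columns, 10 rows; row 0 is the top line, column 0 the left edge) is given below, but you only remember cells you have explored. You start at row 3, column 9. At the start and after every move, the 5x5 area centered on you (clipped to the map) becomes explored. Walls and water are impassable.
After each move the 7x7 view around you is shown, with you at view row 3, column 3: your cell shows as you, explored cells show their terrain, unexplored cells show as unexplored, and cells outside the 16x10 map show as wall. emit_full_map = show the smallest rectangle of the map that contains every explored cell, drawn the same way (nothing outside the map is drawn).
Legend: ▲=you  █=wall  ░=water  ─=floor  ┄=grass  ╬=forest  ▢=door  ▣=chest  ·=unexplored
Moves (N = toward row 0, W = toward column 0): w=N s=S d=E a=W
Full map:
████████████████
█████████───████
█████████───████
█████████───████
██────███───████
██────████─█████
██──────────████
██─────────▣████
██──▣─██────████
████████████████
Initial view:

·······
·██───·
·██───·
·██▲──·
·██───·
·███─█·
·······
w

███████
·█████·
·██───·
·██▲──·
·██───·
·██───·
·███─█·

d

███████
██████·
██───█·
██─▲─█·
██───█·
██───█·
███─█··

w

███████
███████
██████·
██─▲─█·
██───█·
██───█·
██───█·

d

███████
███████
██████·
█──▲██·
█───██·
█───██·
█───█··

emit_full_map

███████
██──▲██
██───██
██───██
██───█·
███─█··

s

███████
██████·
█───██·
█──▲██·
█───██·
█───██·
██─█···

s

██████·
█───██·
█───██·
█──▲██·
█───██·
██─███·
·······

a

███████
██───██
██───██
██─▲─██
██───██
███─███
·······

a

·██████
·██───█
·██───█
·██▲──█
·██───█
·███─██
·······

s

·██───█
·██───█
·██───█
·██▲──█
·███─██
·─────·
·······

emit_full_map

███████
██───██
██───██
██───██
██▲──██
███─███
─────··

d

██───██
██───██
██───██
██─▲─██
███─███
─────█·
·······

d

█───██·
█───██·
█───██·
█──▲██·
██─███·
────██·
·······

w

██████·
█───██·
█───██·
█──▲██·
█───██·
██─███·
────██·

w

███████
██████·
█───██·
█──▲██·
█───██·
█───██·
██─███·

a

███████
███████
██───██
██─▲─██
██───██
██───██
███─███

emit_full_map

███████
██───██
██─▲─██
██───██
██───██
███─███
─────██


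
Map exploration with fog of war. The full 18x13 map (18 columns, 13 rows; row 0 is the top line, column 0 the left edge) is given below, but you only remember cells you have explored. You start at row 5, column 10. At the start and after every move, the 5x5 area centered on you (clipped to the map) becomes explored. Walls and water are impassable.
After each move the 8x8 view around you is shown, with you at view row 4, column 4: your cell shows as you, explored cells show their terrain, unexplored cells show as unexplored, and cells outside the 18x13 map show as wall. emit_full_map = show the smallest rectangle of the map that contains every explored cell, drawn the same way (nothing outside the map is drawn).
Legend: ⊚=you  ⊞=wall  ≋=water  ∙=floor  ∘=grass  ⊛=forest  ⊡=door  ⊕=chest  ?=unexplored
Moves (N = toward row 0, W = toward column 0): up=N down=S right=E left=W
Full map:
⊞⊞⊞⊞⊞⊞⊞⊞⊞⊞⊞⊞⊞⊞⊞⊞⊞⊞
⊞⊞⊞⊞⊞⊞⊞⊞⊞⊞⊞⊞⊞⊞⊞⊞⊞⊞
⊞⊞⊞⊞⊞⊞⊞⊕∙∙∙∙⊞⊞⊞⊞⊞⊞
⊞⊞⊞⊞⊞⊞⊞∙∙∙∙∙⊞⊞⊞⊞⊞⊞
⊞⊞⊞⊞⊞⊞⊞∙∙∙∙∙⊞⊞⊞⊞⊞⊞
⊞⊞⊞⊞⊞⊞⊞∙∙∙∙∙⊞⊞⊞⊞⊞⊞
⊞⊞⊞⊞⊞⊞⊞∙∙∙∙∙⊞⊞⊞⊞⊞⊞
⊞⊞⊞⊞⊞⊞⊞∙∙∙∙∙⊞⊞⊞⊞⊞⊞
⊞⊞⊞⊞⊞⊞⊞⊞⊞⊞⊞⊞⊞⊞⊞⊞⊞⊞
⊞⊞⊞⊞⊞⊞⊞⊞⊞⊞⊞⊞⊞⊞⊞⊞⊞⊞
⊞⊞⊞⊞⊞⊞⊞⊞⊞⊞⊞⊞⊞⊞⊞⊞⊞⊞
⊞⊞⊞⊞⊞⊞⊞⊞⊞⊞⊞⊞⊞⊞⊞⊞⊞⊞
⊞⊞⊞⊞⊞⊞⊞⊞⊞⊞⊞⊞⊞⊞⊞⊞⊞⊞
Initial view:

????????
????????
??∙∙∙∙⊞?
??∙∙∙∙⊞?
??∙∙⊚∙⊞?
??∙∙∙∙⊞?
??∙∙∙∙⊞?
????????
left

????????
????????
??∙∙∙∙∙⊞
??∙∙∙∙∙⊞
??∙∙⊚∙∙⊞
??∙∙∙∙∙⊞
??∙∙∙∙∙⊞
????????

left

????????
????????
??⊞∙∙∙∙∙
??⊞∙∙∙∙∙
??⊞∙⊚∙∙∙
??⊞∙∙∙∙∙
??⊞∙∙∙∙∙
????????

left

????????
????????
??⊞⊞∙∙∙∙
??⊞⊞∙∙∙∙
??⊞⊞⊚∙∙∙
??⊞⊞∙∙∙∙
??⊞⊞∙∙∙∙
????????

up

????????
????????
??⊞⊞⊕∙∙?
??⊞⊞∙∙∙∙
??⊞⊞⊚∙∙∙
??⊞⊞∙∙∙∙
??⊞⊞∙∙∙∙
??⊞⊞∙∙∙∙

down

????????
??⊞⊞⊕∙∙?
??⊞⊞∙∙∙∙
??⊞⊞∙∙∙∙
??⊞⊞⊚∙∙∙
??⊞⊞∙∙∙∙
??⊞⊞∙∙∙∙
????????

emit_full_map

⊞⊞⊕∙∙???
⊞⊞∙∙∙∙∙⊞
⊞⊞∙∙∙∙∙⊞
⊞⊞⊚∙∙∙∙⊞
⊞⊞∙∙∙∙∙⊞
⊞⊞∙∙∙∙∙⊞

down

??⊞⊞⊕∙∙?
??⊞⊞∙∙∙∙
??⊞⊞∙∙∙∙
??⊞⊞∙∙∙∙
??⊞⊞⊚∙∙∙
??⊞⊞∙∙∙∙
??⊞⊞⊞⊞⊞?
????????

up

????????
??⊞⊞⊕∙∙?
??⊞⊞∙∙∙∙
??⊞⊞∙∙∙∙
??⊞⊞⊚∙∙∙
??⊞⊞∙∙∙∙
??⊞⊞∙∙∙∙
??⊞⊞⊞⊞⊞?

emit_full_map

⊞⊞⊕∙∙???
⊞⊞∙∙∙∙∙⊞
⊞⊞∙∙∙∙∙⊞
⊞⊞⊚∙∙∙∙⊞
⊞⊞∙∙∙∙∙⊞
⊞⊞∙∙∙∙∙⊞
⊞⊞⊞⊞⊞???


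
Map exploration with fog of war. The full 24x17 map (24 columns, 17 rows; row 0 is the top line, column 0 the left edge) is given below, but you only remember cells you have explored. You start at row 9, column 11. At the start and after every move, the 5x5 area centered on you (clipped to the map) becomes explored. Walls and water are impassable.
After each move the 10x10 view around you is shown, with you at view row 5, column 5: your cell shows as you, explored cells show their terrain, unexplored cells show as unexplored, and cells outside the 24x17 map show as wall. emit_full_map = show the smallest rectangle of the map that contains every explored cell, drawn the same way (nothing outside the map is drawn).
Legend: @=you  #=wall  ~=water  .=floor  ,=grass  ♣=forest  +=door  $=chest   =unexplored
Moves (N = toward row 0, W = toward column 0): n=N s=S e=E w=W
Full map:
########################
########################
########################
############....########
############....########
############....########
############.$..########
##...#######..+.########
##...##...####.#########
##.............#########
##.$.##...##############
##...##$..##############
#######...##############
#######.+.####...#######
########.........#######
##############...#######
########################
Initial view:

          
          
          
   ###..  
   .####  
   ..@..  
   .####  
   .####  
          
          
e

          
          
          
  ###..+  
  .####.  
  ...@..  
  .#####  
  .#####  
          
          

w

          
          
          
   ###..+ 
   .####. 
   ..@... 
   .##### 
   .##### 
          
          

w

          
          
          
   ####..+
   ..####.
   ..@....
   ..#####
   ..#####
          
          

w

          
          
          
   #####..
   ...####
   ..@....
   ...####
   $..####
          
          

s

          
          
   #####..
   ...####
   .......
   ..@####
   $..####
   ...##  
          
          

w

          
          
    #####.
   #...###
   .......
   #.@.###
   #$..###
   #...## 
          
          

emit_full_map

 #####..+
#...####.
.........
#.@.#####
#$..#####
#...##   

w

          
          
     #####
   ##...##
   .......
   ##@..##
   ##$..##
   ##...##
          
          

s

          
     #####
   ##...##
   .......
   ##...##
   ##@..##
   ##...##
   ##.+.  
          
          

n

          
          
     #####
   ##...##
   .......
   ##@..##
   ##$..##
   ##...##
   ##.+.  
          

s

          
     #####
   ##...##
   .......
   ##...##
   ##@..##
   ##...##
   ##.+.  
          
          

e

          
    #####.
  ##...###
  ........
  ##...###
  ##$@.###
  ##...## 
  ##.+.#  
          
          

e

          
   #####..
 ##...####
 .........
 ##...####
 ##$.@####
 ##...##  
 ##.+.##  
          
          

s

   #####..
 ##...####
 .........
 ##...####
 ##$..####
 ##..@##  
 ##.+.##  
   #....  
          
          

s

 ##...####
 .........
 ##...####
 ##$..####
 ##...##  
 ##.+@##  
   #....  
   #####  
          
##########

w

  ##...###
  ........
  ##...###
  ##$..###
  ##...## 
  ##.@.## 
   ##.... 
   ###### 
          
##########

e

 ##...####
 .........
 ##...####
 ##$..####
 ##...##  
 ##.+@##  
  ##....  
  ######  
          
##########

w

  ##...###
  ........
  ##...###
  ##$..###
  ##...## 
  ##.@.## 
   ##.... 
   ###### 
          
##########

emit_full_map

  #####..+
##...####.
..........
##...#####
##$..#####
##...##   
##.@.##   
 ##....   
 ######   

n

    #####.
  ##...###
  ........
  ##...###
  ##$..###
  ##.@.## 
  ##.+.## 
   ##.... 
   ###### 
          

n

          
    #####.
  ##...###
  ........
  ##...###
  ##$@.###
  ##...## 
  ##.+.## 
   ##.... 
   ###### 

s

    #####.
  ##...###
  ........
  ##...###
  ##$..###
  ##.@.## 
  ##.+.## 
   ##.... 
   ###### 
          


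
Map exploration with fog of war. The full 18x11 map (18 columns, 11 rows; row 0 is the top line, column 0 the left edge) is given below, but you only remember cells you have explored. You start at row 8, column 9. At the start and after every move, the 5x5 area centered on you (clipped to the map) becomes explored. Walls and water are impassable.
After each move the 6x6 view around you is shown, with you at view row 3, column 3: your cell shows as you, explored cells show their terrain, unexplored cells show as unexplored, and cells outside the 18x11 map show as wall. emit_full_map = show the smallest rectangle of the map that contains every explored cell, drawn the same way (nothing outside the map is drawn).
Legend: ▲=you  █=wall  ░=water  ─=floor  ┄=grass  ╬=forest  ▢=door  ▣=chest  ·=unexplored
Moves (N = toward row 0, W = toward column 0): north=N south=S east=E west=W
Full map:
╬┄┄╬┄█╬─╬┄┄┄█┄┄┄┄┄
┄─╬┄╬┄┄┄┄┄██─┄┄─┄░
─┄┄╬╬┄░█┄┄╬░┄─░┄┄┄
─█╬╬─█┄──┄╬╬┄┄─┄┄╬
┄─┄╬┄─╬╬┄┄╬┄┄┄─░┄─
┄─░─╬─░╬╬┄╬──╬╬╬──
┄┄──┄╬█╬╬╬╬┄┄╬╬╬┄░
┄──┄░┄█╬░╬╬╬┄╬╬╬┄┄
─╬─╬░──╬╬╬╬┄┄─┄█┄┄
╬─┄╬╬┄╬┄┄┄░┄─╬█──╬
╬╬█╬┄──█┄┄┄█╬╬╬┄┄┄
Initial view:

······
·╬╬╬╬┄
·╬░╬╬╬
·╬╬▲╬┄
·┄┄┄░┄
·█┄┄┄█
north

······
·╬╬┄╬─
·╬╬╬╬┄
·╬░▲╬╬
·╬╬╬╬┄
·┄┄┄░┄

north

······
·╬┄┄╬┄
·╬╬┄╬─
·╬╬▲╬┄
·╬░╬╬╬
·╬╬╬╬┄

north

······
·──┄╬╬
·╬┄┄╬┄
·╬╬▲╬─
·╬╬╬╬┄
·╬░╬╬╬

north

······
·█┄┄╬░
·──┄╬╬
·╬┄▲╬┄
·╬╬┄╬─
·╬╬╬╬┄

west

······
·░█┄┄╬
·┄──┄╬
·╬╬▲┄╬
·░╬╬┄╬
·█╬╬╬╬

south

·░█┄┄╬
·┄──┄╬
·╬╬┄┄╬
·░╬▲┄╬
·█╬╬╬╬
·█╬░╬╬

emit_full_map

░█┄┄╬░
┄──┄╬╬
╬╬┄┄╬┄
░╬▲┄╬─
█╬╬╬╬┄
█╬░╬╬╬
·╬╬╬╬┄
·┄┄┄░┄
·█┄┄┄█

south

·┄──┄╬
·╬╬┄┄╬
·░╬╬┄╬
·█╬▲╬╬
·█╬░╬╬
·─╬╬╬╬

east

┄──┄╬╬
╬╬┄┄╬┄
░╬╬┄╬─
█╬╬▲╬┄
█╬░╬╬╬
─╬╬╬╬┄

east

──┄╬╬·
╬┄┄╬┄┄
╬╬┄╬──
╬╬╬▲┄┄
╬░╬╬╬┄
╬╬╬╬┄┄

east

─┄╬╬··
┄┄╬┄┄┄
╬┄╬──╬
╬╬╬▲┄╬
░╬╬╬┄╬
╬╬╬┄┄─

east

┄╬╬···
┄╬┄┄┄─
┄╬──╬╬
╬╬┄▲╬╬
╬╬╬┄╬╬
╬╬┄┄─┄

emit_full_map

░█┄┄╬░···
┄──┄╬╬···
╬╬┄┄╬┄┄┄─
░╬╬┄╬──╬╬
█╬╬╬╬┄▲╬╬
█╬░╬╬╬┄╬╬
─╬╬╬╬┄┄─┄
·┄┄┄░┄···
·█┄┄┄█···

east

╬╬····
╬┄┄┄─░
╬──╬╬╬
╬┄┄▲╬╬
╬╬┄╬╬╬
╬┄┄─┄█

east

╬·····
┄┄┄─░┄
──╬╬╬─
┄┄╬▲╬┄
╬┄╬╬╬┄
┄┄─┄█┄

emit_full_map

░█┄┄╬░·····
┄──┄╬╬·····
╬╬┄┄╬┄┄┄─░┄
░╬╬┄╬──╬╬╬─
█╬╬╬╬┄┄╬▲╬┄
█╬░╬╬╬┄╬╬╬┄
─╬╬╬╬┄┄─┄█┄
·┄┄┄░┄·····
·█┄┄┄█·····


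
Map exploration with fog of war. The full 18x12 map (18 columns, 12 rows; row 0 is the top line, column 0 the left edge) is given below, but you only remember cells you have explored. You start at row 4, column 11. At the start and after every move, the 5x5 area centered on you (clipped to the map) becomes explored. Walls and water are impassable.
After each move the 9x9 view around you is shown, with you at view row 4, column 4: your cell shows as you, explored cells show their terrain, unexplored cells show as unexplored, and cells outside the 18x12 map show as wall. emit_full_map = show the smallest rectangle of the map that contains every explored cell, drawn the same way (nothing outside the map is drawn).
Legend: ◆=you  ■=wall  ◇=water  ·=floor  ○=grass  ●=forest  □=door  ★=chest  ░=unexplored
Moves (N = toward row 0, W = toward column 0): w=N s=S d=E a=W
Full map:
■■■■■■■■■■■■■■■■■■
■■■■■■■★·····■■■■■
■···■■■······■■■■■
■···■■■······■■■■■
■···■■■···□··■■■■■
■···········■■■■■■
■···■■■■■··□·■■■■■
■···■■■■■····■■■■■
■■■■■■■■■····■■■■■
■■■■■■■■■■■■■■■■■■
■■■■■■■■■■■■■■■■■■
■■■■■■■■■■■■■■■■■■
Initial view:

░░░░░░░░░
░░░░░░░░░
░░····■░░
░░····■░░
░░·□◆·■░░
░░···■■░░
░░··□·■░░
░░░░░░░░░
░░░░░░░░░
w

■■■■■■■■■
░░░░░░░░░
░░····■░░
░░····■░░
░░··◆·■░░
░░·□··■░░
░░···■■░░
░░··□·■░░
░░░░░░░░░

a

■■■■■■■■■
░░░░░░░░░
░░·····■░
░░·····■░
░░··◆··■░
░░··□··■░
░░····■■░
░░░··□·■░
░░░░░░░░░

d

■■■■■■■■■
░░░░░░░░░
░·····■░░
░·····■░░
░···◆·■░░
░··□··■░░
░····■■░░
░░··□·■░░
░░░░░░░░░

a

■■■■■■■■■
░░░░░░░░░
░░·····■░
░░·····■░
░░··◆··■░
░░··□··■░
░░····■■░
░░░··□·■░
░░░░░░░░░

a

■■■■■■■■■
░░░░░░░░░
░░★·····■
░░······■
░░··◆···■
░░···□··■
░░·····■■
░░░░··□·■
░░░░░░░░░

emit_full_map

★·····■
······■
··◆···■
···□··■
·····■■
░░··□·■

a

■■■■■■■■■
░░░░░░░░░
░░■★·····
░░■······
░░■·◆····
░░■···□··
░░······■
░░░░░··□·
░░░░░░░░░

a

■■■■■■■■■
░░░░░░░░░
░░■■★····
░░■■·····
░░■■◆····
░░■■···□·
░░·······
░░░░░░··□
░░░░░░░░░

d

■■■■■■■■■
░░░░░░░░░
░■■★·····
░■■······
░■■·◆····
░■■···□··
░·······■
░░░░░··□·
░░░░░░░░░

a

■■■■■■■■■
░░░░░░░░░
░░■■★····
░░■■·····
░░■■◆····
░░■■···□·
░░·······
░░░░░░··□
░░░░░░░░░

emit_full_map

■■★·····■
■■······■
■■◆·····■
■■···□··■
·······■■
░░░░··□·■

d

■■■■■■■■■
░░░░░░░░░
░■■★·····
░■■······
░■■·◆····
░■■···□··
░·······■
░░░░░··□·
░░░░░░░░░

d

■■■■■■■■■
░░░░░░░░░
■■★·····■
■■······■
■■··◆···■
■■···□··■
·······■■
░░░░··□·■
░░░░░░░░░

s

░░░░░░░░░
■■★·····■
■■······■
■■······■
■■··◆□··■
·······■■
░░■■··□·■
░░░░░░░░░
░░░░░░░░░

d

░░░░░░░░░
■★·····■░
■······■░
■······■░
■···◆··■░
······■■░
░■■··□·■░
░░░░░░░░░
░░░░░░░░░

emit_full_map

■■★·····■
■■······■
■■······■
■■···◆··■
·······■■
░░■■··□·■

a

░░░░░░░░░
■■★·····■
■■······■
■■······■
■■··◆□··■
·······■■
░░■■··□·■
░░░░░░░░░
░░░░░░░░░

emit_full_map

■■★·····■
■■······■
■■······■
■■··◆□··■
·······■■
░░■■··□·■


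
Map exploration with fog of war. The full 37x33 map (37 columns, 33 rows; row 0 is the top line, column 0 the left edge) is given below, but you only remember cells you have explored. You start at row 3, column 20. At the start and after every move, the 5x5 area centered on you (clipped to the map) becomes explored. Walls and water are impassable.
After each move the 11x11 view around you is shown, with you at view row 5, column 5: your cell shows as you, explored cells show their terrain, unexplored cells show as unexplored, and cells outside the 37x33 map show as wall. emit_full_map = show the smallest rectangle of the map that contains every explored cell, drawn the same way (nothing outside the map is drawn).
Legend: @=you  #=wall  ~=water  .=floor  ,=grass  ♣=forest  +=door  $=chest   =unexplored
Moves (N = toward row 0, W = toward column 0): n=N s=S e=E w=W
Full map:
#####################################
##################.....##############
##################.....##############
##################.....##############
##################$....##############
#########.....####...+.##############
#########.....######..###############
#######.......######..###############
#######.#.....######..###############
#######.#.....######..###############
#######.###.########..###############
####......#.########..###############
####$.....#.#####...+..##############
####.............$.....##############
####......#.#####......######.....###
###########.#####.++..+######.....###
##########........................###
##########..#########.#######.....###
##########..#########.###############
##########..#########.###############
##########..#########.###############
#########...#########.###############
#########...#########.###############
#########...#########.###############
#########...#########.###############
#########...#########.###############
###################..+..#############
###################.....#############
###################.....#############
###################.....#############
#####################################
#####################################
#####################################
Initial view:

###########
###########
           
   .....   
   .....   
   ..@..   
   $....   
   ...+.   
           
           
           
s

###########
           
   .....   
   .....   
   .....   
   $.@..   
   ...+.   
   ##..#   
           
           
           

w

###########
           
    .....  
   #.....  
   #.....  
   #$@...  
   #...+.  
   ###..#  
           
           
           

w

###########
           
     ..... 
   ##..... 
   ##..... 
   ##@.... 
   ##...+. 
   ####..# 
           
           
           

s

           
     ..... 
   ##..... 
   ##..... 
   ##$.... 
   ##@..+. 
   ####..# 
   ####.   
           
           
           

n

###########
           
     ..... 
   ##..... 
   ##..... 
   ##@.... 
   ##...+. 
   ####..# 
   ####.   
           
           

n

###########
###########
           
   ##..... 
   ##..... 
   ##@.... 
   ##$.... 
   ##...+. 
   ####..# 
   ####.   
           

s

###########
           
   ##..... 
   ##..... 
   ##..... 
   ##@.... 
   ##...+. 
   ####..# 
   ####.   
           
           

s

           
   ##..... 
   ##..... 
   ##..... 
   ##$.... 
   ##@..+. 
   ####..# 
   ####.   
           
           
           

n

###########
           
   ##..... 
   ##..... 
   ##..... 
   ##@.... 
   ##...+. 
   ####..# 
   ####.   
           
           

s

           
   ##..... 
   ##..... 
   ##..... 
   ##$.... 
   ##@..+. 
   ####..# 
   ####.   
           
           
           

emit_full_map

##.....
##.....
##.....
##$....
##@..+.
####..#
####.  

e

           
  ##.....  
  ##.....  
  ##.....  
  ##$....  
  ##.@.+.  
  ####..#  
  ####..   
           
           
           

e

           
 ##.....   
 ##.....   
 ##.....   
 ##$....   
 ##..@+.   
 ####..#   
 ####..#   
           
           
           

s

 ##.....   
 ##.....   
 ##.....   
 ##$....   
 ##...+.   
 ####@.#   
 ####..#   
   ##..#   
           
           
           

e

##.....    
##.....    
##.....    
##$....#   
##...+.#   
####.@##   
####..##   
  ##..##   
           
           
           

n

           
##.....    
##.....    
##.....#   
##$....#   
##...@.#   
####..##   
####..##   
  ##..##   
           
           

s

##.....    
##.....    
##.....#   
##$....#   
##...+.#   
####.@##   
####..##   
  ##..##   
           
           
           

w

 ##.....   
 ##.....   
 ##.....#  
 ##$....#  
 ##...+.#  
 ####@.##  
 ####..##  
   ##..##  
           
           
           

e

##.....    
##.....    
##.....#   
##$....#   
##...+.#   
####.@##   
####..##   
  ##..##   
           
           
           

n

           
##.....    
##.....    
##.....#   
##$....#   
##...@.#   
####..##   
####..##   
  ##..##   
           
           


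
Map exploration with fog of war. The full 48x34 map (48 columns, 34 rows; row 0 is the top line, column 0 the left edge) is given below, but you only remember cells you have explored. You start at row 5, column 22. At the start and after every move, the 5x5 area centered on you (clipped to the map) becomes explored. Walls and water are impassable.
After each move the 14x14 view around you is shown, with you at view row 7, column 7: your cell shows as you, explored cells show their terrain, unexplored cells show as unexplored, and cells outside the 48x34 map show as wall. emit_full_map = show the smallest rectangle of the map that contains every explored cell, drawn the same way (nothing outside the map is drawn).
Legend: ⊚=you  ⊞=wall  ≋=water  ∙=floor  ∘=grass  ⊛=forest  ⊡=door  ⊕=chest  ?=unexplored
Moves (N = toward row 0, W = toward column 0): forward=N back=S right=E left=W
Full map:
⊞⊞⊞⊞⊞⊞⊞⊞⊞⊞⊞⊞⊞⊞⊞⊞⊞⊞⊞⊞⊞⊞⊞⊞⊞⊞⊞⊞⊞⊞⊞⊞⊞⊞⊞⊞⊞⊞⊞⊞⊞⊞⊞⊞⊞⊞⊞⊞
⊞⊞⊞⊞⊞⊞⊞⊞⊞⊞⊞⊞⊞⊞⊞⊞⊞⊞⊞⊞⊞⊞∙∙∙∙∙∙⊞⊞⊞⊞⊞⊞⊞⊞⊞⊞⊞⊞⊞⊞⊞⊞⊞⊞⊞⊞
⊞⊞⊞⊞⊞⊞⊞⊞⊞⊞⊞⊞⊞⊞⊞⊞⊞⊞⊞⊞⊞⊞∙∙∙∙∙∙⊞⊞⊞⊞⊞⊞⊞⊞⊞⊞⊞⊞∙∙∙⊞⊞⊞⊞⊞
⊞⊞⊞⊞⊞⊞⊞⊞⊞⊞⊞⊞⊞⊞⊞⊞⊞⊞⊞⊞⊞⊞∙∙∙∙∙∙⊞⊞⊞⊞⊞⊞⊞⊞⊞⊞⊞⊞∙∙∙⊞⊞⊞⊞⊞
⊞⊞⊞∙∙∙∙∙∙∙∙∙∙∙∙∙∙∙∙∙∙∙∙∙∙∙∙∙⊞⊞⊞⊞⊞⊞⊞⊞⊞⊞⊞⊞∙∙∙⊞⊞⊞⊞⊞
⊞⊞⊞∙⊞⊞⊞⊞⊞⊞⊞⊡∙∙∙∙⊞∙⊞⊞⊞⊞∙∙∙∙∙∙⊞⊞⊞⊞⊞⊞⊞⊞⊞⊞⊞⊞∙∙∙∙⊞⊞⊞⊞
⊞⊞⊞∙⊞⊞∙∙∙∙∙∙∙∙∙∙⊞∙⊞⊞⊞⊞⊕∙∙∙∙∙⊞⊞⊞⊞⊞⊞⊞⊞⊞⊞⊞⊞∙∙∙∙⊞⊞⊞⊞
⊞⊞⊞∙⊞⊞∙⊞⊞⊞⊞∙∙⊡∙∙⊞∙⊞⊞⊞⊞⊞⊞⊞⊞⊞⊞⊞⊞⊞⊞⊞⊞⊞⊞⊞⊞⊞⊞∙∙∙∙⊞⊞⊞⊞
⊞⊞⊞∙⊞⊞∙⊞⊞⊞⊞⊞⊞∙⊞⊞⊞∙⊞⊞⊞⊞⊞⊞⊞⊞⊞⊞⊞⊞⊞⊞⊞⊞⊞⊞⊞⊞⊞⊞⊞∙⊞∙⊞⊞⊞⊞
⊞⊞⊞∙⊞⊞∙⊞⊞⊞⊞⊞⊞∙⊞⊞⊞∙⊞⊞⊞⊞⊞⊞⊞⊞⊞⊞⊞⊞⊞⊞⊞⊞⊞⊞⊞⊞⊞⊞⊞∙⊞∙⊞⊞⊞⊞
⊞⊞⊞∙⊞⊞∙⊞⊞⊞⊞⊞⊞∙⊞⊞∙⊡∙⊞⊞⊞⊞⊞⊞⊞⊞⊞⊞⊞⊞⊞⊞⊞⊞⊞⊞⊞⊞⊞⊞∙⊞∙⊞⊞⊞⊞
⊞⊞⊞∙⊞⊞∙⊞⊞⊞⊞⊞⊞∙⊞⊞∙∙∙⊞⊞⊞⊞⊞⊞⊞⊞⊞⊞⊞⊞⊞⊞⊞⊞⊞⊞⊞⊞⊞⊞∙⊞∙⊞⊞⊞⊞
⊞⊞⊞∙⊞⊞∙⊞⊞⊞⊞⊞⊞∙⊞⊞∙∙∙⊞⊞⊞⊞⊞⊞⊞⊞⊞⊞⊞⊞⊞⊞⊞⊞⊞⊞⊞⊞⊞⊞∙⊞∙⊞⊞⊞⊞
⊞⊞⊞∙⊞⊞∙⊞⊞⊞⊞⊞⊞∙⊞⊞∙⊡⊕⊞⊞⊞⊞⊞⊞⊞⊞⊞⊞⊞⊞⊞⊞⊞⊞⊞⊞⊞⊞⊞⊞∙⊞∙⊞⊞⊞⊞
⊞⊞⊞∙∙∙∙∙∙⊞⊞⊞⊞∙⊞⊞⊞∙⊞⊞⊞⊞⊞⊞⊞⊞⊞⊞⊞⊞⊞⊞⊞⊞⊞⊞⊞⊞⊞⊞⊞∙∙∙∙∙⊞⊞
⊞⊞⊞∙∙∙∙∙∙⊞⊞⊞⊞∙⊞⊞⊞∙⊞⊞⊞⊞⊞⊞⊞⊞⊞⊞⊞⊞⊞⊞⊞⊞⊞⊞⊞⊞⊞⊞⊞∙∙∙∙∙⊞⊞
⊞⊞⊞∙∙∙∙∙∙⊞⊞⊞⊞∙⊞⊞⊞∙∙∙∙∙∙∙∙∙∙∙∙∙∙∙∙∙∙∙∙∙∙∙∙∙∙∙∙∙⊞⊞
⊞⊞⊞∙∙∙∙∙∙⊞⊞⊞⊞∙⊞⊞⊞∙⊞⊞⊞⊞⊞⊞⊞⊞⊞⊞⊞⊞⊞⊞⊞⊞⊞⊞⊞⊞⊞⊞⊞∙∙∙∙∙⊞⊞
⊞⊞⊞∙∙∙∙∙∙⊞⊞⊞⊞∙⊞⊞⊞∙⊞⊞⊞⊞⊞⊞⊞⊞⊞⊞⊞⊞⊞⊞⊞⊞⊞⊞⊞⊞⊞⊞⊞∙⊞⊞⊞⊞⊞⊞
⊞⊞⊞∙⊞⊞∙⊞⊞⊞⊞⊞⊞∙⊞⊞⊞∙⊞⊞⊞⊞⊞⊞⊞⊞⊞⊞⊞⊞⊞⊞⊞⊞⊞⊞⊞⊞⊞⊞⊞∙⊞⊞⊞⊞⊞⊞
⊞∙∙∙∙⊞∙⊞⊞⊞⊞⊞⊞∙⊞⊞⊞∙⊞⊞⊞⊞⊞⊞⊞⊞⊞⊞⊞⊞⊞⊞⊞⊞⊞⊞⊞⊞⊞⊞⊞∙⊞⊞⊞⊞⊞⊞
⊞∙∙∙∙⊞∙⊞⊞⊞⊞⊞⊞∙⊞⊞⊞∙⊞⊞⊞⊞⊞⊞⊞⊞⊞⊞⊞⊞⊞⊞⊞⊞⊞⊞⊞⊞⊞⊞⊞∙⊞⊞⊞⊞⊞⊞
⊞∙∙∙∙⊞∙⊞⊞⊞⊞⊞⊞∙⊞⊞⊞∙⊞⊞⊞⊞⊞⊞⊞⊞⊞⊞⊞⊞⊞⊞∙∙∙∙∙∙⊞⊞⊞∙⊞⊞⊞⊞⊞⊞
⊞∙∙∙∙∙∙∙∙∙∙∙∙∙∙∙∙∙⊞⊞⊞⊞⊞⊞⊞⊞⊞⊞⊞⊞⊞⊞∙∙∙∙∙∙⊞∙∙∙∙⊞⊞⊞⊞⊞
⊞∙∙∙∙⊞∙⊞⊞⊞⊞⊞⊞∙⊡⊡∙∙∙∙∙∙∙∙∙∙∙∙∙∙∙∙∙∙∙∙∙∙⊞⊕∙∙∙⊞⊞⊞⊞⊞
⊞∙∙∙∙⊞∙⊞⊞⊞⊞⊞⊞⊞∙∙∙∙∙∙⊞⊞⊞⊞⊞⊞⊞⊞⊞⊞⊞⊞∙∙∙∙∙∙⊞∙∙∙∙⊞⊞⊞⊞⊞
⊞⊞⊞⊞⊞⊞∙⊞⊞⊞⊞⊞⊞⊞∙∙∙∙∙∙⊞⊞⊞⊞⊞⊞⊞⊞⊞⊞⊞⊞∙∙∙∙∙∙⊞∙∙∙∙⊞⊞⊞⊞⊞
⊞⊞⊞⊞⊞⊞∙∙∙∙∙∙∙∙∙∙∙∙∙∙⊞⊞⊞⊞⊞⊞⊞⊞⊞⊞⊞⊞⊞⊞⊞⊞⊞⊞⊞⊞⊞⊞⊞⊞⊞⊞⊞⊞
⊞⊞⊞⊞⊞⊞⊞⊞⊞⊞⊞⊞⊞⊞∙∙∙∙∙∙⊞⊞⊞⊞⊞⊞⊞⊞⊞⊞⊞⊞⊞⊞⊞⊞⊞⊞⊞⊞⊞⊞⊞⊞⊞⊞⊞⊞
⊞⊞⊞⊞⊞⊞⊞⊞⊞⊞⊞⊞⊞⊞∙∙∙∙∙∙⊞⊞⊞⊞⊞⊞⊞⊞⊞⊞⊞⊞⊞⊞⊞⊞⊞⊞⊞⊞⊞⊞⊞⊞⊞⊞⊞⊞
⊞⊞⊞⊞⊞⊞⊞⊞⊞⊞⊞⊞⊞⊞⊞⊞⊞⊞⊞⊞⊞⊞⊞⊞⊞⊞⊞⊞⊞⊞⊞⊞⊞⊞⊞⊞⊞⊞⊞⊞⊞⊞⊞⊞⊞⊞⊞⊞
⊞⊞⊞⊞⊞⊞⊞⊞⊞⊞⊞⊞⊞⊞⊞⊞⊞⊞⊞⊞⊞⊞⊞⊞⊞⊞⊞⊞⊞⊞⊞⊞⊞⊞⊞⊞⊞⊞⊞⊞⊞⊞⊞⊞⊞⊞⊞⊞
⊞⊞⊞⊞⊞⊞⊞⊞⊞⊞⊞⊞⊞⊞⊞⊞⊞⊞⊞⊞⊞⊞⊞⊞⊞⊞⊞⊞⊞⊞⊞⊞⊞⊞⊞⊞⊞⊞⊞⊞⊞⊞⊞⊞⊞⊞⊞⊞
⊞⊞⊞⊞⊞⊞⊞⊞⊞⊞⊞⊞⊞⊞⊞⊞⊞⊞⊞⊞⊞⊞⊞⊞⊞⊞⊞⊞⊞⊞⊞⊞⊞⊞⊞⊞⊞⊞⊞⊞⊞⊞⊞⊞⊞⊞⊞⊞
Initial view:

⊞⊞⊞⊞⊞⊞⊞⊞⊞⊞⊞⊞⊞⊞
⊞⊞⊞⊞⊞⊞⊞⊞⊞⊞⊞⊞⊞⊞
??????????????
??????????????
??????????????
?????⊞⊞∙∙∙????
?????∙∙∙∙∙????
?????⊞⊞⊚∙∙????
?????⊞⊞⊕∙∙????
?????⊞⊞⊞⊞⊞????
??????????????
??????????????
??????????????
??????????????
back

⊞⊞⊞⊞⊞⊞⊞⊞⊞⊞⊞⊞⊞⊞
??????????????
??????????????
??????????????
?????⊞⊞∙∙∙????
?????∙∙∙∙∙????
?????⊞⊞∙∙∙????
?????⊞⊞⊚∙∙????
?????⊞⊞⊞⊞⊞????
?????⊞⊞⊞⊞⊞????
??????????????
??????????????
??????????????
??????????????

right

⊞⊞⊞⊞⊞⊞⊞⊞⊞⊞⊞⊞⊞⊞
??????????????
??????????????
??????????????
????⊞⊞∙∙∙?????
????∙∙∙∙∙∙????
????⊞⊞∙∙∙∙????
????⊞⊞⊕⊚∙∙????
????⊞⊞⊞⊞⊞⊞????
????⊞⊞⊞⊞⊞⊞????
??????????????
??????????????
??????????????
??????????????

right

⊞⊞⊞⊞⊞⊞⊞⊞⊞⊞⊞⊞⊞⊞
??????????????
??????????????
??????????????
???⊞⊞∙∙∙??????
???∙∙∙∙∙∙∙????
???⊞⊞∙∙∙∙∙????
???⊞⊞⊕∙⊚∙∙????
???⊞⊞⊞⊞⊞⊞⊞????
???⊞⊞⊞⊞⊞⊞⊞????
??????????????
??????????????
??????????????
??????????????

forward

⊞⊞⊞⊞⊞⊞⊞⊞⊞⊞⊞⊞⊞⊞
⊞⊞⊞⊞⊞⊞⊞⊞⊞⊞⊞⊞⊞⊞
??????????????
??????????????
??????????????
???⊞⊞∙∙∙∙∙????
???∙∙∙∙∙∙∙????
???⊞⊞∙∙⊚∙∙????
???⊞⊞⊕∙∙∙∙????
???⊞⊞⊞⊞⊞⊞⊞????
???⊞⊞⊞⊞⊞⊞⊞????
??????????????
??????????????
??????????????

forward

⊞⊞⊞⊞⊞⊞⊞⊞⊞⊞⊞⊞⊞⊞
⊞⊞⊞⊞⊞⊞⊞⊞⊞⊞⊞⊞⊞⊞
⊞⊞⊞⊞⊞⊞⊞⊞⊞⊞⊞⊞⊞⊞
??????????????
??????????????
?????∙∙∙∙∙????
???⊞⊞∙∙∙∙∙????
???∙∙∙∙⊚∙∙????
???⊞⊞∙∙∙∙∙????
???⊞⊞⊕∙∙∙∙????
???⊞⊞⊞⊞⊞⊞⊞????
???⊞⊞⊞⊞⊞⊞⊞????
??????????????
??????????????

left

⊞⊞⊞⊞⊞⊞⊞⊞⊞⊞⊞⊞⊞⊞
⊞⊞⊞⊞⊞⊞⊞⊞⊞⊞⊞⊞⊞⊞
⊞⊞⊞⊞⊞⊞⊞⊞⊞⊞⊞⊞⊞⊞
??????????????
??????????????
?????⊞∙∙∙∙∙???
????⊞⊞∙∙∙∙∙???
????∙∙∙⊚∙∙∙???
????⊞⊞∙∙∙∙∙???
????⊞⊞⊕∙∙∙∙???
????⊞⊞⊞⊞⊞⊞⊞???
????⊞⊞⊞⊞⊞⊞⊞???
??????????????
??????????????

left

⊞⊞⊞⊞⊞⊞⊞⊞⊞⊞⊞⊞⊞⊞
⊞⊞⊞⊞⊞⊞⊞⊞⊞⊞⊞⊞⊞⊞
⊞⊞⊞⊞⊞⊞⊞⊞⊞⊞⊞⊞⊞⊞
??????????????
??????????????
?????⊞⊞∙∙∙∙∙??
?????⊞⊞∙∙∙∙∙??
?????∙∙⊚∙∙∙∙??
?????⊞⊞∙∙∙∙∙??
?????⊞⊞⊕∙∙∙∙??
?????⊞⊞⊞⊞⊞⊞⊞??
?????⊞⊞⊞⊞⊞⊞⊞??
??????????????
??????????????

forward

⊞⊞⊞⊞⊞⊞⊞⊞⊞⊞⊞⊞⊞⊞
⊞⊞⊞⊞⊞⊞⊞⊞⊞⊞⊞⊞⊞⊞
⊞⊞⊞⊞⊞⊞⊞⊞⊞⊞⊞⊞⊞⊞
⊞⊞⊞⊞⊞⊞⊞⊞⊞⊞⊞⊞⊞⊞
??????????????
?????⊞⊞∙∙∙????
?????⊞⊞∙∙∙∙∙??
?????⊞⊞⊚∙∙∙∙??
?????∙∙∙∙∙∙∙??
?????⊞⊞∙∙∙∙∙??
?????⊞⊞⊕∙∙∙∙??
?????⊞⊞⊞⊞⊞⊞⊞??
?????⊞⊞⊞⊞⊞⊞⊞??
??????????????

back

⊞⊞⊞⊞⊞⊞⊞⊞⊞⊞⊞⊞⊞⊞
⊞⊞⊞⊞⊞⊞⊞⊞⊞⊞⊞⊞⊞⊞
⊞⊞⊞⊞⊞⊞⊞⊞⊞⊞⊞⊞⊞⊞
??????????????
?????⊞⊞∙∙∙????
?????⊞⊞∙∙∙∙∙??
?????⊞⊞∙∙∙∙∙??
?????∙∙⊚∙∙∙∙??
?????⊞⊞∙∙∙∙∙??
?????⊞⊞⊕∙∙∙∙??
?????⊞⊞⊞⊞⊞⊞⊞??
?????⊞⊞⊞⊞⊞⊞⊞??
??????????????
??????????????

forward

⊞⊞⊞⊞⊞⊞⊞⊞⊞⊞⊞⊞⊞⊞
⊞⊞⊞⊞⊞⊞⊞⊞⊞⊞⊞⊞⊞⊞
⊞⊞⊞⊞⊞⊞⊞⊞⊞⊞⊞⊞⊞⊞
⊞⊞⊞⊞⊞⊞⊞⊞⊞⊞⊞⊞⊞⊞
??????????????
?????⊞⊞∙∙∙????
?????⊞⊞∙∙∙∙∙??
?????⊞⊞⊚∙∙∙∙??
?????∙∙∙∙∙∙∙??
?????⊞⊞∙∙∙∙∙??
?????⊞⊞⊕∙∙∙∙??
?????⊞⊞⊞⊞⊞⊞⊞??
?????⊞⊞⊞⊞⊞⊞⊞??
??????????????

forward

⊞⊞⊞⊞⊞⊞⊞⊞⊞⊞⊞⊞⊞⊞
⊞⊞⊞⊞⊞⊞⊞⊞⊞⊞⊞⊞⊞⊞
⊞⊞⊞⊞⊞⊞⊞⊞⊞⊞⊞⊞⊞⊞
⊞⊞⊞⊞⊞⊞⊞⊞⊞⊞⊞⊞⊞⊞
⊞⊞⊞⊞⊞⊞⊞⊞⊞⊞⊞⊞⊞⊞
?????⊞⊞⊞⊞⊞????
?????⊞⊞∙∙∙????
?????⊞⊞⊚∙∙∙∙??
?????⊞⊞∙∙∙∙∙??
?????∙∙∙∙∙∙∙??
?????⊞⊞∙∙∙∙∙??
?????⊞⊞⊕∙∙∙∙??
?????⊞⊞⊞⊞⊞⊞⊞??
?????⊞⊞⊞⊞⊞⊞⊞??

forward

⊞⊞⊞⊞⊞⊞⊞⊞⊞⊞⊞⊞⊞⊞
⊞⊞⊞⊞⊞⊞⊞⊞⊞⊞⊞⊞⊞⊞
⊞⊞⊞⊞⊞⊞⊞⊞⊞⊞⊞⊞⊞⊞
⊞⊞⊞⊞⊞⊞⊞⊞⊞⊞⊞⊞⊞⊞
⊞⊞⊞⊞⊞⊞⊞⊞⊞⊞⊞⊞⊞⊞
⊞⊞⊞⊞⊞⊞⊞⊞⊞⊞⊞⊞⊞⊞
?????⊞⊞⊞⊞⊞????
?????⊞⊞⊚∙∙????
?????⊞⊞∙∙∙∙∙??
?????⊞⊞∙∙∙∙∙??
?????∙∙∙∙∙∙∙??
?????⊞⊞∙∙∙∙∙??
?????⊞⊞⊕∙∙∙∙??
?????⊞⊞⊞⊞⊞⊞⊞??

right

⊞⊞⊞⊞⊞⊞⊞⊞⊞⊞⊞⊞⊞⊞
⊞⊞⊞⊞⊞⊞⊞⊞⊞⊞⊞⊞⊞⊞
⊞⊞⊞⊞⊞⊞⊞⊞⊞⊞⊞⊞⊞⊞
⊞⊞⊞⊞⊞⊞⊞⊞⊞⊞⊞⊞⊞⊞
⊞⊞⊞⊞⊞⊞⊞⊞⊞⊞⊞⊞⊞⊞
⊞⊞⊞⊞⊞⊞⊞⊞⊞⊞⊞⊞⊞⊞
????⊞⊞⊞⊞⊞⊞????
????⊞⊞∙⊚∙∙????
????⊞⊞∙∙∙∙∙???
????⊞⊞∙∙∙∙∙???
????∙∙∙∙∙∙∙???
????⊞⊞∙∙∙∙∙???
????⊞⊞⊕∙∙∙∙???
????⊞⊞⊞⊞⊞⊞⊞???

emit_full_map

⊞⊞⊞⊞⊞⊞?
⊞⊞∙⊚∙∙?
⊞⊞∙∙∙∙∙
⊞⊞∙∙∙∙∙
∙∙∙∙∙∙∙
⊞⊞∙∙∙∙∙
⊞⊞⊕∙∙∙∙
⊞⊞⊞⊞⊞⊞⊞
⊞⊞⊞⊞⊞⊞⊞

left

⊞⊞⊞⊞⊞⊞⊞⊞⊞⊞⊞⊞⊞⊞
⊞⊞⊞⊞⊞⊞⊞⊞⊞⊞⊞⊞⊞⊞
⊞⊞⊞⊞⊞⊞⊞⊞⊞⊞⊞⊞⊞⊞
⊞⊞⊞⊞⊞⊞⊞⊞⊞⊞⊞⊞⊞⊞
⊞⊞⊞⊞⊞⊞⊞⊞⊞⊞⊞⊞⊞⊞
⊞⊞⊞⊞⊞⊞⊞⊞⊞⊞⊞⊞⊞⊞
?????⊞⊞⊞⊞⊞⊞???
?????⊞⊞⊚∙∙∙???
?????⊞⊞∙∙∙∙∙??
?????⊞⊞∙∙∙∙∙??
?????∙∙∙∙∙∙∙??
?????⊞⊞∙∙∙∙∙??
?????⊞⊞⊕∙∙∙∙??
?????⊞⊞⊞⊞⊞⊞⊞??

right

⊞⊞⊞⊞⊞⊞⊞⊞⊞⊞⊞⊞⊞⊞
⊞⊞⊞⊞⊞⊞⊞⊞⊞⊞⊞⊞⊞⊞
⊞⊞⊞⊞⊞⊞⊞⊞⊞⊞⊞⊞⊞⊞
⊞⊞⊞⊞⊞⊞⊞⊞⊞⊞⊞⊞⊞⊞
⊞⊞⊞⊞⊞⊞⊞⊞⊞⊞⊞⊞⊞⊞
⊞⊞⊞⊞⊞⊞⊞⊞⊞⊞⊞⊞⊞⊞
????⊞⊞⊞⊞⊞⊞????
????⊞⊞∙⊚∙∙????
????⊞⊞∙∙∙∙∙???
????⊞⊞∙∙∙∙∙???
????∙∙∙∙∙∙∙???
????⊞⊞∙∙∙∙∙???
????⊞⊞⊕∙∙∙∙???
????⊞⊞⊞⊞⊞⊞⊞???

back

⊞⊞⊞⊞⊞⊞⊞⊞⊞⊞⊞⊞⊞⊞
⊞⊞⊞⊞⊞⊞⊞⊞⊞⊞⊞⊞⊞⊞
⊞⊞⊞⊞⊞⊞⊞⊞⊞⊞⊞⊞⊞⊞
⊞⊞⊞⊞⊞⊞⊞⊞⊞⊞⊞⊞⊞⊞
⊞⊞⊞⊞⊞⊞⊞⊞⊞⊞⊞⊞⊞⊞
????⊞⊞⊞⊞⊞⊞????
????⊞⊞∙∙∙∙????
????⊞⊞∙⊚∙∙∙???
????⊞⊞∙∙∙∙∙???
????∙∙∙∙∙∙∙???
????⊞⊞∙∙∙∙∙???
????⊞⊞⊕∙∙∙∙???
????⊞⊞⊞⊞⊞⊞⊞???
????⊞⊞⊞⊞⊞⊞⊞???


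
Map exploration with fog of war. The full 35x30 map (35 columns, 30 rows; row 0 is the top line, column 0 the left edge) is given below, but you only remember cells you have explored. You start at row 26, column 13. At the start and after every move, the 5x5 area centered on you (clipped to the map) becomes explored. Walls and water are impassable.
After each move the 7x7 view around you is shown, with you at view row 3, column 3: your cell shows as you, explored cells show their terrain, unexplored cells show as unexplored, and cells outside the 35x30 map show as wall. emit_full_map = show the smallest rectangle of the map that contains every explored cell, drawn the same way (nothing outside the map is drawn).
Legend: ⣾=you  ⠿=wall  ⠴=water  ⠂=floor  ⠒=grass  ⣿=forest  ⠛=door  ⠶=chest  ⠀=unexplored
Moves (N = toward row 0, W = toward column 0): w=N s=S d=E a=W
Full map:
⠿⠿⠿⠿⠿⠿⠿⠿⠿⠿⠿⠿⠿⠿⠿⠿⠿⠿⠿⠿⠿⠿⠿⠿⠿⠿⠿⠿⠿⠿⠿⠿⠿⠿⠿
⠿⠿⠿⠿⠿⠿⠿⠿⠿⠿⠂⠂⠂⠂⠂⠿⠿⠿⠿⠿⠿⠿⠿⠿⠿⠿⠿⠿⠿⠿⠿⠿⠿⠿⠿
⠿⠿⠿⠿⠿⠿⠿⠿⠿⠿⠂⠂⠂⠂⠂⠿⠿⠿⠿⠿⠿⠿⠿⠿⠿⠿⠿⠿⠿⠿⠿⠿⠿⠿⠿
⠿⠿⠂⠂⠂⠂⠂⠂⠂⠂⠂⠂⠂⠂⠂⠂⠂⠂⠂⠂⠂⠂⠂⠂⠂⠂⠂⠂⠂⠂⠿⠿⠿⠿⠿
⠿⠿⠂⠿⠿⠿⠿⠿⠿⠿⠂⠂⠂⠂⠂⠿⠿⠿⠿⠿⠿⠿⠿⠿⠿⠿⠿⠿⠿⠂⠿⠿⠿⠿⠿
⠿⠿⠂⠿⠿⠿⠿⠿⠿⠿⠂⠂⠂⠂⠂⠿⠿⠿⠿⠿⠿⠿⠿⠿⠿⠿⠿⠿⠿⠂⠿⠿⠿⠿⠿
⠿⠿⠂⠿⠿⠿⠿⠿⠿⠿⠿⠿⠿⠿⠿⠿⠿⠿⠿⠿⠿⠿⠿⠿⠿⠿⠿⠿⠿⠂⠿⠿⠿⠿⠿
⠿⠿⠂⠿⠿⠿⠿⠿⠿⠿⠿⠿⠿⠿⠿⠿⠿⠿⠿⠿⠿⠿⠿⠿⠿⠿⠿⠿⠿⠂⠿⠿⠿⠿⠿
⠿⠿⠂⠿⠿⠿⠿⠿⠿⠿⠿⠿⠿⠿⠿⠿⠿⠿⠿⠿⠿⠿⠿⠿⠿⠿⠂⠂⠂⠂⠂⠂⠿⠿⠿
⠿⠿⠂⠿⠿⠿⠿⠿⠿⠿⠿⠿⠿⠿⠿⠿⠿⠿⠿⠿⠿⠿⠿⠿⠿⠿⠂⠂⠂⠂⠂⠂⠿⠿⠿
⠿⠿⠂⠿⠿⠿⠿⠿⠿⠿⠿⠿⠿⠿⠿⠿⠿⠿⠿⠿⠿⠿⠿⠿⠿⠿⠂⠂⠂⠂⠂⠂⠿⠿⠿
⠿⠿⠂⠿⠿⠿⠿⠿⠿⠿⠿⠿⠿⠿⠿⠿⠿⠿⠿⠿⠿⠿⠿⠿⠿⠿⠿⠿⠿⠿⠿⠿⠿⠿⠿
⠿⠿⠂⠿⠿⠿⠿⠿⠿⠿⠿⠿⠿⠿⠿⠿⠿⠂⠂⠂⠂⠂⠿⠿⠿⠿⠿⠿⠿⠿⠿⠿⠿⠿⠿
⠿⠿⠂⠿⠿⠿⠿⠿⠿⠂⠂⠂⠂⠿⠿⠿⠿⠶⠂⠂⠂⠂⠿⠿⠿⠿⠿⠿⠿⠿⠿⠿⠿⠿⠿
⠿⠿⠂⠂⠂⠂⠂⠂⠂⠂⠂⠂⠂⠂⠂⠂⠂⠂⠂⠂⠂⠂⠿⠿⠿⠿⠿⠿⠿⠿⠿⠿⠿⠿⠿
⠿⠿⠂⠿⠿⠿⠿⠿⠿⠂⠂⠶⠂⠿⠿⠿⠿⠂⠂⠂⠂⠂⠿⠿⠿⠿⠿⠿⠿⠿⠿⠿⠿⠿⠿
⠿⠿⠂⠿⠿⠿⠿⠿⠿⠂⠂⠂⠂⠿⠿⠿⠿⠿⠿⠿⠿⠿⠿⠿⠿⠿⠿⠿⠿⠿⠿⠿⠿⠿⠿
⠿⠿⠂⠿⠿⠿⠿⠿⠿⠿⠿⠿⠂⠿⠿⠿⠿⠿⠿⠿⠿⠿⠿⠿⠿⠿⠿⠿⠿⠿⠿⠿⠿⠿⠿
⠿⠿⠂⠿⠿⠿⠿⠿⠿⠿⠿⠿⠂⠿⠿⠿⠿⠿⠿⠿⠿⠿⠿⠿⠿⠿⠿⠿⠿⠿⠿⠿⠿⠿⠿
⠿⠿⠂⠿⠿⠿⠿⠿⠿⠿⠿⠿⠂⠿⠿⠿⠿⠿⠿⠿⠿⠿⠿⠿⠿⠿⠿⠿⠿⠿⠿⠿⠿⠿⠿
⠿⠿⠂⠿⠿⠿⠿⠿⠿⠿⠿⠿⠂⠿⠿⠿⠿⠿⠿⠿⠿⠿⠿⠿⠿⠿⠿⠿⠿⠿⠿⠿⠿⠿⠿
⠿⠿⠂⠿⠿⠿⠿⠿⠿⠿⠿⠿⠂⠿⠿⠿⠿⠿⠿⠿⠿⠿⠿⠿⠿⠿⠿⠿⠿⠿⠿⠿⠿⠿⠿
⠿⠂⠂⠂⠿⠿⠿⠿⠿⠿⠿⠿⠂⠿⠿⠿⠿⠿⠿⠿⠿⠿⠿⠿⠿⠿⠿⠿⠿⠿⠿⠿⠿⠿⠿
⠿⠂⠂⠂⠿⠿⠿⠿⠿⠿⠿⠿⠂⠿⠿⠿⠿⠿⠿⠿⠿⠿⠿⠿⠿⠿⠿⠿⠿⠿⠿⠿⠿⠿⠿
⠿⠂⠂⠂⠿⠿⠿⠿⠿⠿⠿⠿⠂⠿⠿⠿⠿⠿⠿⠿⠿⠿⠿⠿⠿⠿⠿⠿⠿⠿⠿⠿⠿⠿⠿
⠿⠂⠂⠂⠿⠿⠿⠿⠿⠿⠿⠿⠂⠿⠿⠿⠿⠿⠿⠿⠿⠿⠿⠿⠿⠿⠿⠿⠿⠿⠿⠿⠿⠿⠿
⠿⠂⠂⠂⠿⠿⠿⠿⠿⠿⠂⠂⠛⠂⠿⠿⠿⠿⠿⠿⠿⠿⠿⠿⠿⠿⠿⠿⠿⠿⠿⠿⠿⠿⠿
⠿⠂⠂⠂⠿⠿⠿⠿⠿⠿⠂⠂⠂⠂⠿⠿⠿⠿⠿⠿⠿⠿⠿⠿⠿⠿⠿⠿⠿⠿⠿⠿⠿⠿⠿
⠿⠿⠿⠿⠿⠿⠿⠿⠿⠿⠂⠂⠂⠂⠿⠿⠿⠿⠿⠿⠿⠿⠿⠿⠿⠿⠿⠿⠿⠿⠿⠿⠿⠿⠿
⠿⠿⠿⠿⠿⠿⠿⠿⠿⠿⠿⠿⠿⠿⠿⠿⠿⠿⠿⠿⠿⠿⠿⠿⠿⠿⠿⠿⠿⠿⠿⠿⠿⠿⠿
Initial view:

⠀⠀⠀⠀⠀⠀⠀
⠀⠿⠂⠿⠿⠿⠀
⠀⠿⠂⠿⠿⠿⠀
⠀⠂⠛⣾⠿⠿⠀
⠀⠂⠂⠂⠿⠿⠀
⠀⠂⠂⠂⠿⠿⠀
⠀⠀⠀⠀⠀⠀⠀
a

⠀⠀⠀⠀⠀⠀⠀
⠀⠿⠿⠂⠿⠿⠿
⠀⠿⠿⠂⠿⠿⠿
⠀⠂⠂⣾⠂⠿⠿
⠀⠂⠂⠂⠂⠿⠿
⠀⠂⠂⠂⠂⠿⠿
⠀⠀⠀⠀⠀⠀⠀

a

⠀⠀⠀⠀⠀⠀⠀
⠀⠿⠿⠿⠂⠿⠿
⠀⠿⠿⠿⠂⠿⠿
⠀⠿⠂⣾⠛⠂⠿
⠀⠿⠂⠂⠂⠂⠿
⠀⠿⠂⠂⠂⠂⠿
⠀⠀⠀⠀⠀⠀⠀

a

⠀⠀⠀⠀⠀⠀⠀
⠀⠿⠿⠿⠿⠂⠿
⠀⠿⠿⠿⠿⠂⠿
⠀⠿⠿⣾⠂⠛⠂
⠀⠿⠿⠂⠂⠂⠂
⠀⠿⠿⠂⠂⠂⠂
⠀⠀⠀⠀⠀⠀⠀

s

⠀⠿⠿⠿⠿⠂⠿
⠀⠿⠿⠿⠿⠂⠿
⠀⠿⠿⠂⠂⠛⠂
⠀⠿⠿⣾⠂⠂⠂
⠀⠿⠿⠂⠂⠂⠂
⠀⠿⠿⠿⠿⠿⠀
⠿⠿⠿⠿⠿⠿⠿

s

⠀⠿⠿⠿⠿⠂⠿
⠀⠿⠿⠂⠂⠛⠂
⠀⠿⠿⠂⠂⠂⠂
⠀⠿⠿⣾⠂⠂⠂
⠀⠿⠿⠿⠿⠿⠀
⠿⠿⠿⠿⠿⠿⠿
⠿⠿⠿⠿⠿⠿⠿

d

⠿⠿⠿⠿⠂⠿⠿
⠿⠿⠂⠂⠛⠂⠿
⠿⠿⠂⠂⠂⠂⠿
⠿⠿⠂⣾⠂⠂⠿
⠿⠿⠿⠿⠿⠿⠀
⠿⠿⠿⠿⠿⠿⠿
⠿⠿⠿⠿⠿⠿⠿

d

⠿⠿⠿⠂⠿⠿⠿
⠿⠂⠂⠛⠂⠿⠿
⠿⠂⠂⠂⠂⠿⠿
⠿⠂⠂⣾⠂⠿⠿
⠿⠿⠿⠿⠿⠿⠀
⠿⠿⠿⠿⠿⠿⠿
⠿⠿⠿⠿⠿⠿⠿

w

⠿⠿⠿⠂⠿⠿⠿
⠿⠿⠿⠂⠿⠿⠿
⠿⠂⠂⠛⠂⠿⠿
⠿⠂⠂⣾⠂⠿⠿
⠿⠂⠂⠂⠂⠿⠿
⠿⠿⠿⠿⠿⠿⠀
⠿⠿⠿⠿⠿⠿⠿

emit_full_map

⠿⠿⠿⠿⠂⠿⠿⠿
⠿⠿⠿⠿⠂⠿⠿⠿
⠿⠿⠂⠂⠛⠂⠿⠿
⠿⠿⠂⠂⣾⠂⠿⠿
⠿⠿⠂⠂⠂⠂⠿⠿
⠿⠿⠿⠿⠿⠿⠿⠀

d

⠿⠿⠂⠿⠿⠿⠀
⠿⠿⠂⠿⠿⠿⠀
⠂⠂⠛⠂⠿⠿⠀
⠂⠂⠂⣾⠿⠿⠀
⠂⠂⠂⠂⠿⠿⠀
⠿⠿⠿⠿⠿⠿⠀
⠿⠿⠿⠿⠿⠿⠿

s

⠿⠿⠂⠿⠿⠿⠀
⠂⠂⠛⠂⠿⠿⠀
⠂⠂⠂⠂⠿⠿⠀
⠂⠂⠂⣾⠿⠿⠀
⠿⠿⠿⠿⠿⠿⠀
⠿⠿⠿⠿⠿⠿⠿
⠿⠿⠿⠿⠿⠿⠿

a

⠿⠿⠿⠂⠿⠿⠿
⠿⠂⠂⠛⠂⠿⠿
⠿⠂⠂⠂⠂⠿⠿
⠿⠂⠂⣾⠂⠿⠿
⠿⠿⠿⠿⠿⠿⠿
⠿⠿⠿⠿⠿⠿⠿
⠿⠿⠿⠿⠿⠿⠿

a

⠿⠿⠿⠿⠂⠿⠿
⠿⠿⠂⠂⠛⠂⠿
⠿⠿⠂⠂⠂⠂⠿
⠿⠿⠂⣾⠂⠂⠿
⠿⠿⠿⠿⠿⠿⠿
⠿⠿⠿⠿⠿⠿⠿
⠿⠿⠿⠿⠿⠿⠿

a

⠀⠿⠿⠿⠿⠂⠿
⠀⠿⠿⠂⠂⠛⠂
⠀⠿⠿⠂⠂⠂⠂
⠀⠿⠿⣾⠂⠂⠂
⠀⠿⠿⠿⠿⠿⠿
⠿⠿⠿⠿⠿⠿⠿
⠿⠿⠿⠿⠿⠿⠿

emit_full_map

⠿⠿⠿⠿⠂⠿⠿⠿
⠿⠿⠿⠿⠂⠿⠿⠿
⠿⠿⠂⠂⠛⠂⠿⠿
⠿⠿⠂⠂⠂⠂⠿⠿
⠿⠿⣾⠂⠂⠂⠿⠿
⠿⠿⠿⠿⠿⠿⠿⠿

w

⠀⠿⠿⠿⠿⠂⠿
⠀⠿⠿⠿⠿⠂⠿
⠀⠿⠿⠂⠂⠛⠂
⠀⠿⠿⣾⠂⠂⠂
⠀⠿⠿⠂⠂⠂⠂
⠀⠿⠿⠿⠿⠿⠿
⠿⠿⠿⠿⠿⠿⠿

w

⠀⠀⠀⠀⠀⠀⠀
⠀⠿⠿⠿⠿⠂⠿
⠀⠿⠿⠿⠿⠂⠿
⠀⠿⠿⣾⠂⠛⠂
⠀⠿⠿⠂⠂⠂⠂
⠀⠿⠿⠂⠂⠂⠂
⠀⠿⠿⠿⠿⠿⠿

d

⠀⠀⠀⠀⠀⠀⠀
⠿⠿⠿⠿⠂⠿⠿
⠿⠿⠿⠿⠂⠿⠿
⠿⠿⠂⣾⠛⠂⠿
⠿⠿⠂⠂⠂⠂⠿
⠿⠿⠂⠂⠂⠂⠿
⠿⠿⠿⠿⠿⠿⠿

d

⠀⠀⠀⠀⠀⠀⠀
⠿⠿⠿⠂⠿⠿⠿
⠿⠿⠿⠂⠿⠿⠿
⠿⠂⠂⣾⠂⠿⠿
⠿⠂⠂⠂⠂⠿⠿
⠿⠂⠂⠂⠂⠿⠿
⠿⠿⠿⠿⠿⠿⠿

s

⠿⠿⠿⠂⠿⠿⠿
⠿⠿⠿⠂⠿⠿⠿
⠿⠂⠂⠛⠂⠿⠿
⠿⠂⠂⣾⠂⠿⠿
⠿⠂⠂⠂⠂⠿⠿
⠿⠿⠿⠿⠿⠿⠿
⠿⠿⠿⠿⠿⠿⠿

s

⠿⠿⠿⠂⠿⠿⠿
⠿⠂⠂⠛⠂⠿⠿
⠿⠂⠂⠂⠂⠿⠿
⠿⠂⠂⣾⠂⠿⠿
⠿⠿⠿⠿⠿⠿⠿
⠿⠿⠿⠿⠿⠿⠿
⠿⠿⠿⠿⠿⠿⠿

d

⠿⠿⠂⠿⠿⠿⠀
⠂⠂⠛⠂⠿⠿⠀
⠂⠂⠂⠂⠿⠿⠀
⠂⠂⠂⣾⠿⠿⠀
⠿⠿⠿⠿⠿⠿⠀
⠿⠿⠿⠿⠿⠿⠿
⠿⠿⠿⠿⠿⠿⠿
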